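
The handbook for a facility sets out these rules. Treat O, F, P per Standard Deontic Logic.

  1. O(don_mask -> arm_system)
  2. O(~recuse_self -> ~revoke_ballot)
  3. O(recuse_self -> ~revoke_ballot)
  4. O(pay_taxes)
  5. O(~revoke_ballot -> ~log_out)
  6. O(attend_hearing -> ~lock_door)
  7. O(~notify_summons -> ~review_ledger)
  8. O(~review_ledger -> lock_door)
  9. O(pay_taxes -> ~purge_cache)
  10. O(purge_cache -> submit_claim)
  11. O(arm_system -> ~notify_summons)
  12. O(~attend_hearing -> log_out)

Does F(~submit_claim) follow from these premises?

Premise 10 is O(purge_cache -> submit_claim), but O(purge_cache) is not derivable from the premises, so it does not yield O(submit_claim).
No other premise forces O(submit_claim). An ideal world satisfying every premise can still have ~submit_claim true, so F(~submit_claim) is not derivable.

No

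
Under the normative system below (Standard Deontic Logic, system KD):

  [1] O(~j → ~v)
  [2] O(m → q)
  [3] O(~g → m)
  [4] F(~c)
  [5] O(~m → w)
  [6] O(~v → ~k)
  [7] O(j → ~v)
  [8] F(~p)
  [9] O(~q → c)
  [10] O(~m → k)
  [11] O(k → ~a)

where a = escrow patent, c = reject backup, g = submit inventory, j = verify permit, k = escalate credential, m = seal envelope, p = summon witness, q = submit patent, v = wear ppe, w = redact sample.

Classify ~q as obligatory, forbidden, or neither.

Forbidden

By case analysis on ~j: premise 1 gives O(~j → ~v) and premise 7 gives O(j → ~v), so O(~v) either way.
From O(~v) and premise 6, O(~v → ~k), we obtain O(~k).
Premise 10 is O(~m → k); contrapositively O(~k → m). Since O(~k) holds, K gives O(m).
Applying K to premise 2 (O(m → q)) and O(m) yields O(q).
Premises 3, 4, 5, 8, 9, 11 do not contribute to this derivation.
Thus O(q), which is F(~q): ~q is forbidden.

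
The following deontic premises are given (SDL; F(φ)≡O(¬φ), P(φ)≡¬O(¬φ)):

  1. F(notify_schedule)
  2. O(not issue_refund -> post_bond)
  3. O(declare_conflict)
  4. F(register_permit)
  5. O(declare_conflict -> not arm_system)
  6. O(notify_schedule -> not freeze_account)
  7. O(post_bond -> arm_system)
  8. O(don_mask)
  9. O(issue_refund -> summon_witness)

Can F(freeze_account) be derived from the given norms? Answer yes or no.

Premise 6 is O(notify_schedule -> not freeze_account), but O(notify_schedule) is not derivable from the premises, so it does not yield O(not freeze_account).
No other premise forces O(not freeze_account). An ideal world satisfying every premise can still have freeze_account true, so F(freeze_account) is not derivable.

No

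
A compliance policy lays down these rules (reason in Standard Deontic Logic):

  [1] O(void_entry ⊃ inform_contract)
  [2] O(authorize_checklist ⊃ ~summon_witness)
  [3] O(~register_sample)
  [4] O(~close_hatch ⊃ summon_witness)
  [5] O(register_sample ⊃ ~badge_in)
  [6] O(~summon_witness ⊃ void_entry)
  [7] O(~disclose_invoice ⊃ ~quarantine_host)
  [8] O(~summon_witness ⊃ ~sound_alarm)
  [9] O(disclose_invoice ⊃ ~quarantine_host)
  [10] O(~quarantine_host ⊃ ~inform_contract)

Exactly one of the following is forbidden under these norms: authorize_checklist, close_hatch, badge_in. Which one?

By case analysis on disclose_invoice: premise 9 gives O(disclose_invoice ⊃ ~quarantine_host) and premise 7 gives O(~disclose_invoice ⊃ ~quarantine_host), so O(~quarantine_host) either way.
With premise 10, O(~quarantine_host ⊃ ~inform_contract), the K-axiom yields O(~inform_contract).
The contrapositive of premise 1 (O(void_entry ⊃ inform_contract)) is O(~inform_contract ⊃ ~void_entry), and O(~inform_contract) is already established, so O(~void_entry).
Premise 6, O(~summon_witness ⊃ void_entry), contraposes to O(~void_entry ⊃ summon_witness); with O(~void_entry) we get O(summon_witness).
Premise 2 is O(authorize_checklist ⊃ ~summon_witness); contrapositively O(summon_witness ⊃ ~authorize_checklist). Since O(summon_witness) holds, K gives O(~authorize_checklist).
So O(~authorize_checklist) holds, i.e. authorize_checklist is forbidden. None of the other listed options is forbidden under the premises.

authorize_checklist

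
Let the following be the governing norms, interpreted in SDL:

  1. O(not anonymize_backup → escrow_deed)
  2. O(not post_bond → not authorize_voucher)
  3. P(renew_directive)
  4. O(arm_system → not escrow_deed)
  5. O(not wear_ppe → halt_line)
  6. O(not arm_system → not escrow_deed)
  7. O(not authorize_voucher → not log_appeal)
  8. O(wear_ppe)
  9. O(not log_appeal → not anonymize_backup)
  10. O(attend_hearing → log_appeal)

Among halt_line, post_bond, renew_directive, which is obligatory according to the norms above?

post_bond

Premises 6 and 4 cover both cases: O(not arm_system → not escrow_deed) and O(arm_system → not escrow_deed). Since not arm_system ∨ arm_system is a tautology, O(not escrow_deed) follows.
Premise 1, O(not anonymize_backup → escrow_deed), contraposes to O(not escrow_deed → anonymize_backup); with O(not escrow_deed) we get O(anonymize_backup).
The contrapositive of premise 9 (O(not log_appeal → not anonymize_backup)) is O(anonymize_backup → log_appeal), and O(anonymize_backup) is already established, so O(log_appeal).
Premise 7, O(not authorize_voucher → not log_appeal), contraposes to O(log_appeal → authorize_voucher); with O(log_appeal) we get O(authorize_voucher).
The contrapositive of premise 2 (O(not post_bond → not authorize_voucher)) is O(authorize_voucher → post_bond), and O(authorize_voucher) is already established, so O(post_bond).
So O(post_bond) holds — post_bond is obligatory. None of the other listed options is made obligatory by any chain of premises.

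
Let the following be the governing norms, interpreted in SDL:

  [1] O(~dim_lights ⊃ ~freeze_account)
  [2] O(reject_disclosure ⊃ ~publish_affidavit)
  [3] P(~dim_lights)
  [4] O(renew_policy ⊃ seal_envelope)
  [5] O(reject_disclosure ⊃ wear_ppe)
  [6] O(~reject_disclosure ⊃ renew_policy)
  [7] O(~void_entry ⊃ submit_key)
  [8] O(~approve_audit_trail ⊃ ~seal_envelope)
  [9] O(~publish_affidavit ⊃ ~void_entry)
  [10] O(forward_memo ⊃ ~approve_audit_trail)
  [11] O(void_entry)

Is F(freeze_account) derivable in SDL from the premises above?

No

Premise 1 is O(~dim_lights ⊃ ~freeze_account), but O(~dim_lights) is not derivable from the premises (the permission P(~dim_lights) asserts only ~O(dim_lights), not O(~dim_lights)), so it does not yield O(~freeze_account).
No other premise forces O(~freeze_account). An ideal world satisfying every premise can still have freeze_account true, so F(freeze_account) is not derivable.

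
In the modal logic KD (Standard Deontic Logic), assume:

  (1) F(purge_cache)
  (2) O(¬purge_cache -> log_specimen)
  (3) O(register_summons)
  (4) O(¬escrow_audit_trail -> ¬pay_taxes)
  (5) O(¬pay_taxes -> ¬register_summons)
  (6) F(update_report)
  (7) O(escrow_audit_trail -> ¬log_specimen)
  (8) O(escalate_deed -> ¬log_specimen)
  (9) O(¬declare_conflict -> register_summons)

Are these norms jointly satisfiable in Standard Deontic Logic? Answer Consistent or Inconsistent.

Inconsistent

Premise 3 states O(register_summons) outright.
The contrapositive of premise 5 (O(¬pay_taxes -> ¬register_summons)) is O(register_summons -> pay_taxes), and O(register_summons) is already established, so O(pay_taxes).
The contrapositive of premise 4 (O(¬escrow_audit_trail -> ¬pay_taxes)) is O(pay_taxes -> escrow_audit_trail), and O(pay_taxes) is already established, so O(escrow_audit_trail).
Applying K to premise 7 (O(escrow_audit_trail -> ¬log_specimen)) and O(escrow_audit_trail) yields O(¬log_specimen).
Premise 2, O(¬purge_cache -> log_specimen), contraposes to O(¬log_specimen -> purge_cache); with O(¬log_specimen) we get O(purge_cache).
But premise 1, F(purge_cache), means O(¬purge_cache).
We now have both O(purge_cache) and O(¬purge_cache) — purge_cache is simultaneously obligatory and forbidden, violating the D-axiom.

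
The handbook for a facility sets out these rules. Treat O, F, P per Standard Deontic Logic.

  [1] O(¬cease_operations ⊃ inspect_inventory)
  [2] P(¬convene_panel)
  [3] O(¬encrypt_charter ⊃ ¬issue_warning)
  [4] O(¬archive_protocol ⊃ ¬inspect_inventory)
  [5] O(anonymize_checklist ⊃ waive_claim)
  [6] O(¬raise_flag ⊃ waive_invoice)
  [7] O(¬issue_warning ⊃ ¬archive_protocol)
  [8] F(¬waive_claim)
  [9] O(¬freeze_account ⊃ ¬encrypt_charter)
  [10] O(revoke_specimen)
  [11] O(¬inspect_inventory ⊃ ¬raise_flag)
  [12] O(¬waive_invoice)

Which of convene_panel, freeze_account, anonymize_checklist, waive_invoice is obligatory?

From premise 12 we have O(¬waive_invoice).
The contrapositive of premise 6 (O(¬raise_flag ⊃ waive_invoice)) is O(¬waive_invoice ⊃ raise_flag), and O(¬waive_invoice) is already established, so O(raise_flag).
The contrapositive of premise 11 (O(¬inspect_inventory ⊃ ¬raise_flag)) is O(raise_flag ⊃ inspect_inventory), and O(raise_flag) is already established, so O(inspect_inventory).
Premise 4, O(¬archive_protocol ⊃ ¬inspect_inventory), contraposes to O(inspect_inventory ⊃ archive_protocol); with O(inspect_inventory) we get O(archive_protocol).
The contrapositive of premise 7 (O(¬issue_warning ⊃ ¬archive_protocol)) is O(archive_protocol ⊃ issue_warning), and O(archive_protocol) is already established, so O(issue_warning).
Premise 3, O(¬encrypt_charter ⊃ ¬issue_warning), contraposes to O(issue_warning ⊃ encrypt_charter); with O(issue_warning) we get O(encrypt_charter).
Premise 9 is O(¬freeze_account ⊃ ¬encrypt_charter); contrapositively O(encrypt_charter ⊃ freeze_account). Since O(encrypt_charter) holds, K gives O(freeze_account).
So O(freeze_account) holds — freeze_account is obligatory. None of the other listed options is made obligatory by any chain of premises.

freeze_account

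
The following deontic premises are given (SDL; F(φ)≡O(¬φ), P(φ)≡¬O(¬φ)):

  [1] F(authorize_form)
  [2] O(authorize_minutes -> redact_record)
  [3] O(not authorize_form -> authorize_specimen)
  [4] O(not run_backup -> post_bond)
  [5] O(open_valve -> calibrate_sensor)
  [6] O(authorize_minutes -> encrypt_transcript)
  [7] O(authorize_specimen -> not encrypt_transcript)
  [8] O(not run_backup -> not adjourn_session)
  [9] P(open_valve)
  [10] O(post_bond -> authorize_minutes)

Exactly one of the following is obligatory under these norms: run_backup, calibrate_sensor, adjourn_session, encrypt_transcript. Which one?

run_backup

Premise 1, F(authorize_form), is equivalent to O(not authorize_form).
Applying K to premise 3 (O(not authorize_form -> authorize_specimen)) and O(not authorize_form) yields O(authorize_specimen).
Applying K to premise 7 (O(authorize_specimen -> not encrypt_transcript)) and O(authorize_specimen) yields O(not encrypt_transcript).
Premise 6, O(authorize_minutes -> encrypt_transcript), contraposes to O(not encrypt_transcript -> not authorize_minutes); with O(not encrypt_transcript) we get O(not authorize_minutes).
The contrapositive of premise 10 (O(post_bond -> authorize_minutes)) is O(not authorize_minutes -> not post_bond), and O(not authorize_minutes) is already established, so O(not post_bond).
Premise 4 is O(not run_backup -> post_bond); contrapositively O(not post_bond -> run_backup). Since O(not post_bond) holds, K gives O(run_backup).
So O(run_backup) holds — run_backup is obligatory. None of the other listed options is made obligatory by any chain of premises.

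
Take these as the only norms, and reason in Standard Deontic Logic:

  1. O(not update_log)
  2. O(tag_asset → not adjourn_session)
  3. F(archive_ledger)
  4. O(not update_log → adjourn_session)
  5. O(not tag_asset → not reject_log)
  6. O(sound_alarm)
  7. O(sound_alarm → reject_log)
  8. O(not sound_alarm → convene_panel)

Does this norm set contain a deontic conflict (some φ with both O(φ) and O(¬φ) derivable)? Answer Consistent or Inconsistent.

Inconsistent

Premise 6 states O(sound_alarm) outright.
Premise 7 is O(sound_alarm → reject_log); since O(sound_alarm), deontic closure gives O(reject_log).
The contrapositive of premise 5 (O(not tag_asset → not reject_log)) is O(reject_log → tag_asset), and O(reject_log) is already established, so O(tag_asset).
Premise 2 is O(tag_asset → not adjourn_session); since O(tag_asset), deontic closure gives O(not adjourn_session).
Premise 4 is O(not update_log → adjourn_session); contrapositively O(not adjourn_session → update_log). Since O(not adjourn_session) holds, K gives O(update_log).
Yet premise 1 states O(not update_log).
We now have both O(update_log) and O(not update_log) — update_log is simultaneously obligatory and forbidden, violating the D-axiom.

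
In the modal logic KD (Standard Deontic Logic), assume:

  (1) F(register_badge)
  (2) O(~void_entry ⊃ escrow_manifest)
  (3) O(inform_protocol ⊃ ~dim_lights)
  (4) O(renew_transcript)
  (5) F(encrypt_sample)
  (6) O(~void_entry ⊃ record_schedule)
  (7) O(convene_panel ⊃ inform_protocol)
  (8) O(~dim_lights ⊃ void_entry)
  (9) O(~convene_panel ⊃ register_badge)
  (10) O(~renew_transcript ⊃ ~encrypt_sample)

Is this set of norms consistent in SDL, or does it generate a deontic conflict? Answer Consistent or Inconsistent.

Consistent

Premise 10 is O(~renew_transcript ⊃ ~encrypt_sample); even if O(~encrypt_sample) held, inferring O(~renew_transcript) would be affirming the consequent — invalid.
So O(~renew_transcript) is not derivable, and the apparent clash with O(renew_transcript) does not arise.
A world satisfying every obligation exists (e.g. convene_panel=true, dim_lights=false, encrypt_sample=false, escrow_manifest=false, inform_protocol=true, record_schedule=false, register_badge=false, renew_transcript=true, void_entry=true); no atom is both obligatory and forbidden, so the set is consistent.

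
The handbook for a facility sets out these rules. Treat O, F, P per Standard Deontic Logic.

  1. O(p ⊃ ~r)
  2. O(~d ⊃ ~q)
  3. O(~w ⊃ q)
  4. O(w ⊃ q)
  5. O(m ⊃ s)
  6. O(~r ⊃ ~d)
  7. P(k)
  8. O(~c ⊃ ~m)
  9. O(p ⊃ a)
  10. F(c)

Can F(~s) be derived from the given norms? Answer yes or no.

Premise 5 is O(m ⊃ s), but O(m) is not derivable from the premises, so it does not yield O(s).
No other premise forces O(s). An ideal world satisfying every premise can still have ~s true, so F(~s) is not derivable.

No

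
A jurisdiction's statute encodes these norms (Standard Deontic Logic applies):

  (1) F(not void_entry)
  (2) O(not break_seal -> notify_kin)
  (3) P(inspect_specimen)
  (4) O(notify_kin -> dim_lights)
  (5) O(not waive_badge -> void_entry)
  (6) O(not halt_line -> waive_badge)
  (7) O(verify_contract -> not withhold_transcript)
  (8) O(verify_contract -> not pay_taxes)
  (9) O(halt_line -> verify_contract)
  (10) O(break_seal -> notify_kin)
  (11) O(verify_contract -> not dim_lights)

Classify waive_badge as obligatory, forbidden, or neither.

Obligatory

Premises 2 and 10 are O(not break_seal -> notify_kin) and O(break_seal -> notify_kin); every ideal world satisfies not break_seal or break_seal, so in either case notify_kin holds — hence O(notify_kin).
From O(notify_kin) and premise 4, O(notify_kin -> dim_lights), we obtain O(dim_lights).
Premise 11, O(verify_contract -> not dim_lights), contraposes to O(dim_lights -> not verify_contract); with O(dim_lights) we get O(not verify_contract).
The contrapositive of premise 9 (O(halt_line -> verify_contract)) is O(not verify_contract -> not halt_line), and O(not verify_contract) is already established, so O(not halt_line).
Applying K to premise 6 (O(not halt_line -> waive_badge)) and O(not halt_line) yields O(waive_badge).
Premises 1, 3, 5, 7, 8 do not contribute to this derivation.
Hence waive_badge is obligatory.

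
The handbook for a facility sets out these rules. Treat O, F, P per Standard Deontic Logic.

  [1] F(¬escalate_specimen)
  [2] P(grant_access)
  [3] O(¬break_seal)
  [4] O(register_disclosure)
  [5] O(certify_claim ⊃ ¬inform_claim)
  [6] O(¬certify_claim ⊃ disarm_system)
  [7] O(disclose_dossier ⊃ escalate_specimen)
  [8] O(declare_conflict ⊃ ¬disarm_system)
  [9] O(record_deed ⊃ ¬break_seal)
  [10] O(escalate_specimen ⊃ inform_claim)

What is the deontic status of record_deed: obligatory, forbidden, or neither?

Premise 9 is O(record_deed ⊃ ¬break_seal); even if O(¬break_seal) held, inferring O(record_deed) would be affirming the consequent — invalid.
No premise or chain of K-axiom applications forces O(record_deed), and none forces O(¬record_deed). So record_deed is neither obligatory nor forbidden under these norms.

Neither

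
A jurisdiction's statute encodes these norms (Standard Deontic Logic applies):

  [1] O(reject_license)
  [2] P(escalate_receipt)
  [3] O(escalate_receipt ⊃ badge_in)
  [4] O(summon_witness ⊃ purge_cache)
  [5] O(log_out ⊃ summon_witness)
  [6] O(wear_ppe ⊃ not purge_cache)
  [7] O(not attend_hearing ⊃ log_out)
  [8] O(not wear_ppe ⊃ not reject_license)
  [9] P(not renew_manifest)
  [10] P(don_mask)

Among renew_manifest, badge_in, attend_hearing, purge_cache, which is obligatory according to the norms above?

Premise 1 states O(reject_license) outright.
Premise 8 is O(not wear_ppe ⊃ not reject_license); contrapositively O(reject_license ⊃ wear_ppe). Since O(reject_license) holds, K gives O(wear_ppe).
Premise 6 is O(wear_ppe ⊃ not purge_cache); since O(wear_ppe), deontic closure gives O(not purge_cache).
Premise 4, O(summon_witness ⊃ purge_cache), contraposes to O(not purge_cache ⊃ not summon_witness); with O(not purge_cache) we get O(not summon_witness).
Premise 5, O(log_out ⊃ summon_witness), contraposes to O(not summon_witness ⊃ not log_out); with O(not summon_witness) we get O(not log_out).
The contrapositive of premise 7 (O(not attend_hearing ⊃ log_out)) is O(not log_out ⊃ attend_hearing), and O(not log_out) is already established, so O(attend_hearing).
So O(attend_hearing) holds — attend_hearing is obligatory. None of the other listed options is made obligatory by any chain of premises.

attend_hearing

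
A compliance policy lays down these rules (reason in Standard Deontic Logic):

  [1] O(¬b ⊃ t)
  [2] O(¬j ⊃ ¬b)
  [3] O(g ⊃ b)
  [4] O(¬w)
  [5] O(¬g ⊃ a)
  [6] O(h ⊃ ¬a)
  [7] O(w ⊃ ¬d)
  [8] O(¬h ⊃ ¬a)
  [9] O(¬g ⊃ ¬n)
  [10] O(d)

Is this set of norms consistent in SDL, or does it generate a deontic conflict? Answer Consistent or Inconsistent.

Consistent

Premise 7 is O(w ⊃ ¬d), but O(w) is not derivable from the premises, so it does not yield O(¬d).
So O(¬d) is not derivable, and the apparent clash with O(d) does not arise.
A world satisfying every obligation exists (e.g. a=false, b=true, d=true, g=true, h=false, j=true, n=false, t=false, w=false); no atom is both obligatory and forbidden, so the set is consistent.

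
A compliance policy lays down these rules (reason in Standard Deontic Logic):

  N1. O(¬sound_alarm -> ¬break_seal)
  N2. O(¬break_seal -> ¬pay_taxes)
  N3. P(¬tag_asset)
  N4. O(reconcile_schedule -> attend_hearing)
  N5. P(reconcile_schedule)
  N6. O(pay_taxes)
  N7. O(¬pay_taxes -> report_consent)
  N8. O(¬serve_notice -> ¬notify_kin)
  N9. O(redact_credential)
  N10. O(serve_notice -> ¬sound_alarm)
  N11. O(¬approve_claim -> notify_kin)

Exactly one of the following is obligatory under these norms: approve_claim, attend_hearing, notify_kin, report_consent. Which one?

Premise 6 gives O(pay_taxes).
The contrapositive of premise 2 (O(¬break_seal -> ¬pay_taxes)) is O(pay_taxes -> break_seal), and O(pay_taxes) is already established, so O(break_seal).
The contrapositive of premise 1 (O(¬sound_alarm -> ¬break_seal)) is O(break_seal -> sound_alarm), and O(break_seal) is already established, so O(sound_alarm).
Premise 10 is O(serve_notice -> ¬sound_alarm); contrapositively O(sound_alarm -> ¬serve_notice). Since O(sound_alarm) holds, K gives O(¬serve_notice).
Premise 8 is O(¬serve_notice -> ¬notify_kin); since O(¬serve_notice), deontic closure gives O(¬notify_kin).
Premise 11, O(¬approve_claim -> notify_kin), contraposes to O(¬notify_kin -> approve_claim); with O(¬notify_kin) we get O(approve_claim).
So O(approve_claim) holds — approve_claim is obligatory. None of the other listed options is made obligatory by any chain of premises.

approve_claim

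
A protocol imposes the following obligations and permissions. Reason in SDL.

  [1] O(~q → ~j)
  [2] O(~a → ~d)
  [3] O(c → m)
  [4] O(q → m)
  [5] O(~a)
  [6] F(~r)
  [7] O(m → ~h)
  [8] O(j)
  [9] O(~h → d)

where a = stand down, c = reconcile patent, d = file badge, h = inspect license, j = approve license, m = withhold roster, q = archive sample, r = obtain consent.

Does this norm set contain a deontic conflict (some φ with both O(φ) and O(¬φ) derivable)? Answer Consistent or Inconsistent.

Inconsistent

Premise 8 states O(j) outright.
Premise 1, O(~q → ~j), contraposes to O(j → q); with O(j) we get O(q).
From O(q) and premise 4, O(q → m), we obtain O(m).
Premise 7 is O(m → ~h); since O(m), deontic closure gives O(~h).
From O(~h) and premise 9, O(~h → d), we obtain O(d).
Premise 2, O(~a → ~d), contraposes to O(d → a); with O(d) we get O(a).
However, premise 5 gives O(~a).
We now have both O(a) and O(~a) — a is simultaneously obligatory and forbidden, violating the D-axiom.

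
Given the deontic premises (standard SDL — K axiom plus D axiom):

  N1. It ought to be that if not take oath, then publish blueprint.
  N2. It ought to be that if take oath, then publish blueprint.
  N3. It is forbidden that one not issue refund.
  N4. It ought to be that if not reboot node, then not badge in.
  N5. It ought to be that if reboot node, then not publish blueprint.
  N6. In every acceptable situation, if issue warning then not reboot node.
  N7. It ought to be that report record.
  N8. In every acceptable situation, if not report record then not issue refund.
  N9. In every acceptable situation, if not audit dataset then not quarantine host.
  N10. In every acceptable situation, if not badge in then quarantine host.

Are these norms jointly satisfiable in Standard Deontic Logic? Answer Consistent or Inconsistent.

Consistent

Premise 8 is O(¬report_record → ¬issue_refund), but O(¬report_record) is not derivable from the premises, so it does not yield O(¬issue_refund).
So O(¬issue_refund) is not derivable, and the apparent clash with O(issue_refund) does not arise.
A world satisfying every obligation exists (e.g. audit_dataset=true, badge_in=false, issue_refund=true, issue_warning=false, publish_blueprint=true, quarantine_host=true, reboot_node=false, report_record=true, take_oath=false); no atom is both obligatory and forbidden, so the set is consistent.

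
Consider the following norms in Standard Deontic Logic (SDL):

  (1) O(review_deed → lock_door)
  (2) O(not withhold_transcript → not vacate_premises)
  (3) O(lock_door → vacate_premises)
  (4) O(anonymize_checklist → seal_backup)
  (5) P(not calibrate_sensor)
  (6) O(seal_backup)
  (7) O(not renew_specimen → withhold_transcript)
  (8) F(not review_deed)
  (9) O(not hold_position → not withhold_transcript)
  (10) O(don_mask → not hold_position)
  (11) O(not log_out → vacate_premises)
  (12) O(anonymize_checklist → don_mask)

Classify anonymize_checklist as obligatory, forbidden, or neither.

Premise 8, F(not review_deed), is equivalent to O(review_deed).
From O(review_deed) and premise 1, O(review_deed → lock_door), we obtain O(lock_door).
With premise 3, O(lock_door → vacate_premises), the K-axiom yields O(vacate_premises).
The contrapositive of premise 2 (O(not withhold_transcript → not vacate_premises)) is O(vacate_premises → withhold_transcript), and O(vacate_premises) is already established, so O(withhold_transcript).
The contrapositive of premise 9 (O(not hold_position → not withhold_transcript)) is O(withhold_transcript → hold_position), and O(withhold_transcript) is already established, so O(hold_position).
The contrapositive of premise 10 (O(don_mask → not hold_position)) is O(hold_position → not don_mask), and O(hold_position) is already established, so O(not don_mask).
The contrapositive of premise 12 (O(anonymize_checklist → don_mask)) is O(not don_mask → not anonymize_checklist), and O(not don_mask) is already established, so O(not anonymize_checklist).
Premises 4, 5, 6, 7, 11 do not contribute to this derivation.
Thus O(not anonymize_checklist), which is F(anonymize_checklist): anonymize_checklist is forbidden.

Forbidden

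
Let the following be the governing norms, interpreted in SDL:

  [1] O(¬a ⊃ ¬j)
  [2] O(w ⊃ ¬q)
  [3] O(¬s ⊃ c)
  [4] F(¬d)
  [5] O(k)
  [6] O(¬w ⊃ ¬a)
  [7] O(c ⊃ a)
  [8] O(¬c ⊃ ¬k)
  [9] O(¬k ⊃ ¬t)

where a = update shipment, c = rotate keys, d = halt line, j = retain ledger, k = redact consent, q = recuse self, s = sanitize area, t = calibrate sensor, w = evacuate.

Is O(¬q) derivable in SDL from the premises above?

Premise 5 states O(k) outright.
Premise 8 is O(¬c ⊃ ¬k); contrapositively O(k ⊃ c). Since O(k) holds, K gives O(c).
With premise 7, O(c ⊃ a), the K-axiom yields O(a).
Premise 6, O(¬w ⊃ ¬a), contraposes to O(a ⊃ w); with O(a) we get O(w).
From O(w) and premise 2, O(w ⊃ ¬q), we obtain O(¬q).
Premises 1, 3, 4, 9 do not contribute to this derivation.
So O(¬q) follows.

Yes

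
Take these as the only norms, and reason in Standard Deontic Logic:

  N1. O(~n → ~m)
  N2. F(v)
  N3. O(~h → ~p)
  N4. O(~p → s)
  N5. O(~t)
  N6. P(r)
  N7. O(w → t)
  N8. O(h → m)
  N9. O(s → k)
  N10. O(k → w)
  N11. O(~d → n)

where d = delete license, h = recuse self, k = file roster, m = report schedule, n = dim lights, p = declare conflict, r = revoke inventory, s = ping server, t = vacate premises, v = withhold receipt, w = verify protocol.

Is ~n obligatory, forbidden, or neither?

Premise 5 gives O(~t).
Premise 7 is O(w → t); contrapositively O(~t → ~w). Since O(~t) holds, K gives O(~w).
The contrapositive of premise 10 (O(k → w)) is O(~w → ~k), and O(~w) is already established, so O(~k).
Premise 9 is O(s → k); contrapositively O(~k → ~s). Since O(~k) holds, K gives O(~s).
Premise 4, O(~p → s), contraposes to O(~s → p); with O(~s) we get O(p).
The contrapositive of premise 3 (O(~h → ~p)) is O(p → h), and O(p) is already established, so O(h).
Premise 8 is O(h → m); since O(h), deontic closure gives O(m).
Premise 1, O(~n → ~m), contraposes to O(m → n); with O(m) we get O(n).
Premises 2, 6, 11 do not contribute to this derivation.
Thus O(n), which is F(~n): ~n is forbidden.

Forbidden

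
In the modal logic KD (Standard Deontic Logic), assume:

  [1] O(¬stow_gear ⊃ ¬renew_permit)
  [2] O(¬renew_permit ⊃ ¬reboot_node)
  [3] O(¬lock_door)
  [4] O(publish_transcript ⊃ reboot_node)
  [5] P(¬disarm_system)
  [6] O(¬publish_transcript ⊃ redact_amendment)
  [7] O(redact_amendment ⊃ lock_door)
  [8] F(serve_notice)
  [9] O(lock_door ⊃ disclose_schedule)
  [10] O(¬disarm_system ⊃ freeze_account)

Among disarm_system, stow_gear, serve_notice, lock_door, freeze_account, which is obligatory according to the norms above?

Premise 3 states O(¬lock_door) outright.
Premise 7 is O(redact_amendment ⊃ lock_door); contrapositively O(¬lock_door ⊃ ¬redact_amendment). Since O(¬lock_door) holds, K gives O(¬redact_amendment).
Premise 6 is O(¬publish_transcript ⊃ redact_amendment); contrapositively O(¬redact_amendment ⊃ publish_transcript). Since O(¬redact_amendment) holds, K gives O(publish_transcript).
With premise 4, O(publish_transcript ⊃ reboot_node), the K-axiom yields O(reboot_node).
The contrapositive of premise 2 (O(¬renew_permit ⊃ ¬reboot_node)) is O(reboot_node ⊃ renew_permit), and O(reboot_node) is already established, so O(renew_permit).
Premise 1, O(¬stow_gear ⊃ ¬renew_permit), contraposes to O(renew_permit ⊃ stow_gear); with O(renew_permit) we get O(stow_gear).
So O(stow_gear) holds — stow_gear is obligatory. None of the other listed options is made obligatory by any chain of premises.

stow_gear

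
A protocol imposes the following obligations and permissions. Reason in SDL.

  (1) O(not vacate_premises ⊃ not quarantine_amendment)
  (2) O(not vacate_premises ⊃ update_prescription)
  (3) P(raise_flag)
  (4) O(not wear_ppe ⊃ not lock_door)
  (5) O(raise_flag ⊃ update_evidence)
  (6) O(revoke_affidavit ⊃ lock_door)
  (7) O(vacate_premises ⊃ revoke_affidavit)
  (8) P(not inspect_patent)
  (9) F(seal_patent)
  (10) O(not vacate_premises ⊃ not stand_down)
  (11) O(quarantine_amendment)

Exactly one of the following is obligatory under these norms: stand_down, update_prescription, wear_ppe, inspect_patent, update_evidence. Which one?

Premise 11 gives O(quarantine_amendment).
Premise 1, O(not vacate_premises ⊃ not quarantine_amendment), contraposes to O(quarantine_amendment ⊃ vacate_premises); with O(quarantine_amendment) we get O(vacate_premises).
From O(vacate_premises) and premise 7, O(vacate_premises ⊃ revoke_affidavit), we obtain O(revoke_affidavit).
Applying K to premise 6 (O(revoke_affidavit ⊃ lock_door)) and O(revoke_affidavit) yields O(lock_door).
Premise 4, O(not wear_ppe ⊃ not lock_door), contraposes to O(lock_door ⊃ wear_ppe); with O(lock_door) we get O(wear_ppe).
So O(wear_ppe) holds — wear_ppe is obligatory. None of the other listed options is made obligatory by any chain of premises.

wear_ppe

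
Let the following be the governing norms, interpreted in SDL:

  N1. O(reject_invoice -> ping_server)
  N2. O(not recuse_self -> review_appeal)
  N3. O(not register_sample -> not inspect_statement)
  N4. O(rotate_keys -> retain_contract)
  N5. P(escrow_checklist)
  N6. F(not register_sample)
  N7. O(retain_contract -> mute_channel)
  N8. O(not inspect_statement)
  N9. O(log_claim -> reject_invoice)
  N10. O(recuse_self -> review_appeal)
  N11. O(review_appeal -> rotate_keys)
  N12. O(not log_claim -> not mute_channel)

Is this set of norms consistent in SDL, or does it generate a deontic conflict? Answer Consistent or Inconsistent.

Consistent

Premise 3 is O(not register_sample -> not inspect_statement); even if O(not inspect_statement) held, inferring O(not register_sample) would be affirming the consequent — invalid.
So O(not register_sample) is not derivable, and the apparent clash with O(register_sample) does not arise.
A world satisfying every obligation exists (e.g. escrow_checklist=false, inspect_statement=false, log_claim=true, mute_channel=true, ping_server=true, recuse_self=false, register_sample=true, reject_invoice=true, retain_contract=true, review_appeal=true, rotate_keys=true); no atom is both obligatory and forbidden, so the set is consistent.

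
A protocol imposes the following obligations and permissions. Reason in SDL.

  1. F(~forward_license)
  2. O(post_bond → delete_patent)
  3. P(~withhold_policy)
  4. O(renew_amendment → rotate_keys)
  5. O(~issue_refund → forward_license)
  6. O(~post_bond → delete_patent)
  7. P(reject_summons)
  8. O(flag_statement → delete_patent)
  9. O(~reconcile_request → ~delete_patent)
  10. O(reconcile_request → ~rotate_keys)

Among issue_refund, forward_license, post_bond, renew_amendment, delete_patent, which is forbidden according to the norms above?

Premises 6 and 2 are O(~post_bond → delete_patent) and O(post_bond → delete_patent); every ideal world satisfies ~post_bond or post_bond, so in either case delete_patent holds — hence O(delete_patent).
Premise 9 is O(~reconcile_request → ~delete_patent); contrapositively O(delete_patent → reconcile_request). Since O(delete_patent) holds, K gives O(reconcile_request).
Premise 10 is O(reconcile_request → ~rotate_keys); since O(reconcile_request), deontic closure gives O(~rotate_keys).
Premise 4 is O(renew_amendment → rotate_keys); contrapositively O(~rotate_keys → ~renew_amendment). Since O(~rotate_keys) holds, K gives O(~renew_amendment).
So O(~renew_amendment) holds, i.e. renew_amendment is forbidden. None of the other listed options is forbidden under the premises.

renew_amendment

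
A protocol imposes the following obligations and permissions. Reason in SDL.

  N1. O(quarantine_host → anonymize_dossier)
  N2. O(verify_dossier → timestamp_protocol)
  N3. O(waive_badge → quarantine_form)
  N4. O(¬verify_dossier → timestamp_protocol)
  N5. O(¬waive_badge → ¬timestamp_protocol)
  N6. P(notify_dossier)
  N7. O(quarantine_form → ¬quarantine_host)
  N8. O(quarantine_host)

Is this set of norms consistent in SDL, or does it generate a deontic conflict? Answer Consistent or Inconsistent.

Premises 4 and 2 cover both cases: O(¬verify_dossier → timestamp_protocol) and O(verify_dossier → timestamp_protocol). Since ¬verify_dossier ∨ verify_dossier is a tautology, O(timestamp_protocol) follows.
Premise 5, O(¬waive_badge → ¬timestamp_protocol), contraposes to O(timestamp_protocol → waive_badge); with O(timestamp_protocol) we get O(waive_badge).
From O(waive_badge) and premise 3, O(waive_badge → quarantine_form), we obtain O(quarantine_form).
Applying K to premise 7 (O(quarantine_form → ¬quarantine_host)) and O(quarantine_form) yields O(¬quarantine_host).
Yet premise 8 states O(quarantine_host).
We now have both O(¬quarantine_host) and O(quarantine_host) — quarantine_host is simultaneously obligatory and forbidden, violating the D-axiom.

Inconsistent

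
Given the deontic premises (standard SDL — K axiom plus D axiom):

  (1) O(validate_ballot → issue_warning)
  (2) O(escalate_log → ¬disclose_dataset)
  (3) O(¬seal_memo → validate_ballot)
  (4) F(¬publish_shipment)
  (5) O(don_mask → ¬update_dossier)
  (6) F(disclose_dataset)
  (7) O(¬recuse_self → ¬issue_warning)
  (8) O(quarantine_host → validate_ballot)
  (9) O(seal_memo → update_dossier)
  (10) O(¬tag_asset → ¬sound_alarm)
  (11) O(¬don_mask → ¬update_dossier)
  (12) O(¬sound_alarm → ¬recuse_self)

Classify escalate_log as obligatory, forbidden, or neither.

Premise 2 is O(escalate_log → ¬disclose_dataset); even if O(¬disclose_dataset) held, inferring O(escalate_log) would be affirming the consequent — invalid.
No premise or chain of K-axiom applications forces O(escalate_log), and none forces O(¬escalate_log). So escalate_log is neither obligatory nor forbidden under these norms.

Neither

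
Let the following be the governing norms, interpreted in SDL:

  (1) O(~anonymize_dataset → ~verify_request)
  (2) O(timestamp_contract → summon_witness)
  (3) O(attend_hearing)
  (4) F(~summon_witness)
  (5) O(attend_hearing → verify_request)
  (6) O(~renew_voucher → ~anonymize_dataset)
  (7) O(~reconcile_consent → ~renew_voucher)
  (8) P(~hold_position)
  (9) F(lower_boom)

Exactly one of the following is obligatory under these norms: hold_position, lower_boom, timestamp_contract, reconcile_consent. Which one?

From premise 3 we have O(attend_hearing).
Applying K to premise 5 (O(attend_hearing → verify_request)) and O(attend_hearing) yields O(verify_request).
Premise 1, O(~anonymize_dataset → ~verify_request), contraposes to O(verify_request → anonymize_dataset); with O(verify_request) we get O(anonymize_dataset).
The contrapositive of premise 6 (O(~renew_voucher → ~anonymize_dataset)) is O(anonymize_dataset → renew_voucher), and O(anonymize_dataset) is already established, so O(renew_voucher).
Premise 7 is O(~reconcile_consent → ~renew_voucher); contrapositively O(renew_voucher → reconcile_consent). Since O(renew_voucher) holds, K gives O(reconcile_consent).
So O(reconcile_consent) holds — reconcile_consent is obligatory. None of the other listed options is made obligatory by any chain of premises.

reconcile_consent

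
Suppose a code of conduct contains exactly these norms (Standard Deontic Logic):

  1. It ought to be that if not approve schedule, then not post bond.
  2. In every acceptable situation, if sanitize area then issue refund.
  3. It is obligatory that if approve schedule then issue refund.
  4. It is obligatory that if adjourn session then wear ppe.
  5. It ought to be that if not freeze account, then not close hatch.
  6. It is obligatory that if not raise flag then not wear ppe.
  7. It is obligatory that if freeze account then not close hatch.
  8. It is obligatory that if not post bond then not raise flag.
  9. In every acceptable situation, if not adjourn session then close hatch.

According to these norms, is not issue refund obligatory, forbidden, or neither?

Premises 7 and 5 are O(freeze_account → ¬close_hatch) and O(¬freeze_account → ¬close_hatch); every ideal world satisfies freeze_account or ¬freeze_account, so in either case ¬close_hatch holds — hence O(¬close_hatch).
Premise 9 is O(¬adjourn_session → close_hatch); contrapositively O(¬close_hatch → adjourn_session). Since O(¬close_hatch) holds, K gives O(adjourn_session).
Applying K to premise 4 (O(adjourn_session → wear_ppe)) and O(adjourn_session) yields O(wear_ppe).
Premise 6 is O(¬raise_flag → ¬wear_ppe); contrapositively O(wear_ppe → raise_flag). Since O(wear_ppe) holds, K gives O(raise_flag).
Premise 8, O(¬post_bond → ¬raise_flag), contraposes to O(raise_flag → post_bond); with O(raise_flag) we get O(post_bond).
Premise 1, O(¬approve_schedule → ¬post_bond), contraposes to O(post_bond → approve_schedule); with O(post_bond) we get O(approve_schedule).
Premise 3 is O(approve_schedule → issue_refund); since O(approve_schedule), deontic closure gives O(issue_refund).
Premise 2 does not contribute to this derivation.
Thus O(issue_refund), which is F(¬issue_refund): ¬issue_refund is forbidden.

Forbidden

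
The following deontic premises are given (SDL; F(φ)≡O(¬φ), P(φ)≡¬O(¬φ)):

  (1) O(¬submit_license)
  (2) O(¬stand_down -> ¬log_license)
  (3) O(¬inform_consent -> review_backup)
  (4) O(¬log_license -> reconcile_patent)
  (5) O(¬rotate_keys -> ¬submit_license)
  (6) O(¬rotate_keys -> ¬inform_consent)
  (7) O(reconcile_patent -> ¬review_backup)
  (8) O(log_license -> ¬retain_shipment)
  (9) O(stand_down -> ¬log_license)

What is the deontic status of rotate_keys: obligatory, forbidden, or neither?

Premises 9 and 2 are O(stand_down -> ¬log_license) and O(¬stand_down -> ¬log_license); every ideal world satisfies stand_down or ¬stand_down, so in either case ¬log_license holds — hence O(¬log_license).
Premise 4 is O(¬log_license -> reconcile_patent); since O(¬log_license), deontic closure gives O(reconcile_patent).
With premise 7, O(reconcile_patent -> ¬review_backup), the K-axiom yields O(¬review_backup).
Premise 3 is O(¬inform_consent -> review_backup); contrapositively O(¬review_backup -> inform_consent). Since O(¬review_backup) holds, K gives O(inform_consent).
Premise 6 is O(¬rotate_keys -> ¬inform_consent); contrapositively O(inform_consent -> rotate_keys). Since O(inform_consent) holds, K gives O(rotate_keys).
Premises 1, 5, 8 do not contribute to this derivation.
Hence rotate_keys is obligatory.

Obligatory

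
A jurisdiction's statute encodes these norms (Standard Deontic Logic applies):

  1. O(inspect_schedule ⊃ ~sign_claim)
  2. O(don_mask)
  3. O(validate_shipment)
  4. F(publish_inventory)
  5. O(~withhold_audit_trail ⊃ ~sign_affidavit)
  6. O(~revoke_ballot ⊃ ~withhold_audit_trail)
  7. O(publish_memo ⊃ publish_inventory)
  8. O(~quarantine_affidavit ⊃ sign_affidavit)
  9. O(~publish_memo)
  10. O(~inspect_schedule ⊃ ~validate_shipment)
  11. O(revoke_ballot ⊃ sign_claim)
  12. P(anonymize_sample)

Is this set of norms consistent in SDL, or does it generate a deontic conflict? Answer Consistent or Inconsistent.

Consistent

Premise 7 is O(publish_memo ⊃ publish_inventory), but O(publish_memo) is not derivable from the premises, so it does not yield O(publish_inventory).
So O(publish_inventory) is not derivable, and the apparent clash with O(~publish_inventory) does not arise.
A world satisfying every obligation exists (e.g. anonymize_sample=false, don_mask=true, inspect_schedule=true, publish_inventory=false, publish_memo=false, quarantine_affidavit=true, revoke_ballot=false, sign_affidavit=false, sign_claim=false, validate_shipment=true, withhold_audit_trail=false); no atom is both obligatory and forbidden, so the set is consistent.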